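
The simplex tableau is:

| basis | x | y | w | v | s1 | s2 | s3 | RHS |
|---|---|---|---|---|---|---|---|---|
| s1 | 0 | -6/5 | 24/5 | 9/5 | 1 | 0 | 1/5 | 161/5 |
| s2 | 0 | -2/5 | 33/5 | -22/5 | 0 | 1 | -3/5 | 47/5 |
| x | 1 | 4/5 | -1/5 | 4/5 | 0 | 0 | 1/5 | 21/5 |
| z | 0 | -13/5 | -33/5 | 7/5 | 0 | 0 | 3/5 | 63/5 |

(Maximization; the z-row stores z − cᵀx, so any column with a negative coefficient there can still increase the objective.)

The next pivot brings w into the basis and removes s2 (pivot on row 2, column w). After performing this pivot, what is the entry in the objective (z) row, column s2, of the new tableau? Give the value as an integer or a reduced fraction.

1

Pivot element is row 2, column w: 33/5.
Normalize row 2: new (row 2, s2) = 1/(33/5) = 5/33.
z-row ← z-row − (-33/5)·(new row 2): 0 − (-33/5)·(5/33) = 1.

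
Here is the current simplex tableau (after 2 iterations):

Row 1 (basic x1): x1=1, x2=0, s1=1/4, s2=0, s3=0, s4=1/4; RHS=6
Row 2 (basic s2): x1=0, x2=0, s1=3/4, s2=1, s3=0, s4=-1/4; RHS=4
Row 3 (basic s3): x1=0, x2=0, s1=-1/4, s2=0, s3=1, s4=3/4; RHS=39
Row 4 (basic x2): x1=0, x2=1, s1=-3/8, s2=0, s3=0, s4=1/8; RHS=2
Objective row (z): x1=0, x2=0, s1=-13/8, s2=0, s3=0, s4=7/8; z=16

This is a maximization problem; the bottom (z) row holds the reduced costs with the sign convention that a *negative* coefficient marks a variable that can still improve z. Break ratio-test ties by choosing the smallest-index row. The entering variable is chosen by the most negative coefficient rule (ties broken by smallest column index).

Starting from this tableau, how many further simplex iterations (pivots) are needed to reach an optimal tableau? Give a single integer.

1

pivot: s1 in, s2 out → z = 74/3
No improving column remains; optimal.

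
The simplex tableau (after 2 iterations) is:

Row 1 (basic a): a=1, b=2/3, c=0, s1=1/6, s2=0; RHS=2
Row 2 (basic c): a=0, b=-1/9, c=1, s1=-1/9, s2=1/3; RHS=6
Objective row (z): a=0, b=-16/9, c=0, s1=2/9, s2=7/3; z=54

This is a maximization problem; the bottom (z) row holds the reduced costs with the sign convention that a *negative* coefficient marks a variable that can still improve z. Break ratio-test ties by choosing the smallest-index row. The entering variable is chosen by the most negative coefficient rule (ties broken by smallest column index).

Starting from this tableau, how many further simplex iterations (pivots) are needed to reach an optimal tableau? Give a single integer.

1

pivot: b in, a out → z = 178/3
No improving column remains; optimal.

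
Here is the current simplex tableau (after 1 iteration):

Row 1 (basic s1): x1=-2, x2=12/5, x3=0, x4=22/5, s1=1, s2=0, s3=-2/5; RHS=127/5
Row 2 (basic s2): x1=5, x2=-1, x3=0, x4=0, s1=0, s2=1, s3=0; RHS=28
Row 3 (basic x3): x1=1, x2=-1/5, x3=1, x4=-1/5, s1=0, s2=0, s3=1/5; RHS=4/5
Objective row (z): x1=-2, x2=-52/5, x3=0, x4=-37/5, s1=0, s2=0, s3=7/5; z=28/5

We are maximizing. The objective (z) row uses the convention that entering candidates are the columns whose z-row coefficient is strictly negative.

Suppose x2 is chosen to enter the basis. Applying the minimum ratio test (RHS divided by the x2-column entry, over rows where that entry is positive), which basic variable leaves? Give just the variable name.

s1

Ratios: row 1 (s1): (127/5)/(12/5) = 127/12; row 2 (s2): entry -1 ≤ 0, skip; row 3 (x3): entry -1/5 ≤ 0, skip.
Minimum ratio 127/12 is in the s1 row, so s1 leaves.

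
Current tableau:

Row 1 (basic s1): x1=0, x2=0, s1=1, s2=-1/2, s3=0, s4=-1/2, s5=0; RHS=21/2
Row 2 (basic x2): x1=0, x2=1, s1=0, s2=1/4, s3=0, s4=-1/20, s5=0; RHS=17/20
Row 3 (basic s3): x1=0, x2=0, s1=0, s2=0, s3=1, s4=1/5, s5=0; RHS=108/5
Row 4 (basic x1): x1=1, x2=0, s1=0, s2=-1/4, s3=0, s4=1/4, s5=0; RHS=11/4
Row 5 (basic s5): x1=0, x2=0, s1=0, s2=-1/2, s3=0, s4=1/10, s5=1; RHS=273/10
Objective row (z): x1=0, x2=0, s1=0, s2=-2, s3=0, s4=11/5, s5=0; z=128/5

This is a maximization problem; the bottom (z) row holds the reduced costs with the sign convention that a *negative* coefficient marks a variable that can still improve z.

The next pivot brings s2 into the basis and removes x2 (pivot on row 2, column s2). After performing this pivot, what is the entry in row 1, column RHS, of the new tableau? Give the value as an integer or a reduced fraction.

Pivot element is row 2, column s2: 1/4.
Normalize row 2: new (row 2, RHS) = (17/20)/(1/4) = 17/5.
row 1 ← row 1 − (-1/2)·(new row 2): 21/2 − (-1/2)·(17/5) = 61/5.

61/5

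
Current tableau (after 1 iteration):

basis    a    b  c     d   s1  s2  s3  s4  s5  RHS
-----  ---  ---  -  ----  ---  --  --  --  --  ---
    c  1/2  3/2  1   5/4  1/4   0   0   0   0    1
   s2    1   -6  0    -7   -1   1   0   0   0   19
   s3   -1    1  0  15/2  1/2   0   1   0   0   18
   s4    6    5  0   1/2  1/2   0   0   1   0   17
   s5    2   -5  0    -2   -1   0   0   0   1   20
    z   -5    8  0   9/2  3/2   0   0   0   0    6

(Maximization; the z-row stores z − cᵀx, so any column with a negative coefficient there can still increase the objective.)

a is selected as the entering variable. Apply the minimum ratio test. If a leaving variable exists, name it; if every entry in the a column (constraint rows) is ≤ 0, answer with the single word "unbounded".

c

Ratios: row 1 (c): 1/(1/2) = 2; row 2 (s2): 19/1 = 19; row 3 (s3): entry -1 ≤ 0, skip; row 4 (s4): 17/6 = 17/6; row 5 (s5): 20/2 = 10.
Minimum ratio is in the c row, so c leaves.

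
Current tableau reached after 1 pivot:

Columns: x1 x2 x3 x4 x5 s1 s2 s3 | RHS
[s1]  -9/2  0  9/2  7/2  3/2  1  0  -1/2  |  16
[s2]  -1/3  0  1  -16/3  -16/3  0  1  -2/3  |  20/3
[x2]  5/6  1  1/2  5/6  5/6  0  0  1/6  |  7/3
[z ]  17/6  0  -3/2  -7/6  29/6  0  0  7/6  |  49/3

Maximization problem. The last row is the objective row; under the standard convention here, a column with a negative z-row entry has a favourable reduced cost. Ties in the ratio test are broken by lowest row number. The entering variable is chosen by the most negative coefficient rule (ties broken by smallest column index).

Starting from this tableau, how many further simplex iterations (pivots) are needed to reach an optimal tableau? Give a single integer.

pivot: x3 in, s1 out → z = 65/3
No improving column remains; optimal.

1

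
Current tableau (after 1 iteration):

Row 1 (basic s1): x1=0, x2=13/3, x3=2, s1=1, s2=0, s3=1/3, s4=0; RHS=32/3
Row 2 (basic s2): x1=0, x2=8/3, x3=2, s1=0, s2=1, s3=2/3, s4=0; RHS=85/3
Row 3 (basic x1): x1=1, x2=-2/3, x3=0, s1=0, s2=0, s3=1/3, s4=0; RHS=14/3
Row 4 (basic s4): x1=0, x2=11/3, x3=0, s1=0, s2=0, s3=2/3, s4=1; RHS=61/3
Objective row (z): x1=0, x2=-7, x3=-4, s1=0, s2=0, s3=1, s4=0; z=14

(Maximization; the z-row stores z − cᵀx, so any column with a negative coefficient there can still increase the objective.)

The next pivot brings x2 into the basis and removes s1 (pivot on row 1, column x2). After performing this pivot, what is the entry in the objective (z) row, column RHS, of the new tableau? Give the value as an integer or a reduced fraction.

406/13

Pivot element is row 1, column x2: 13/3.
Normalize row 1: new (row 1, RHS) = (32/3)/(13/3) = 32/13.
z-row ← z-row − (-7)·(new row 1): 14 − (-7)·(32/13) = 406/13.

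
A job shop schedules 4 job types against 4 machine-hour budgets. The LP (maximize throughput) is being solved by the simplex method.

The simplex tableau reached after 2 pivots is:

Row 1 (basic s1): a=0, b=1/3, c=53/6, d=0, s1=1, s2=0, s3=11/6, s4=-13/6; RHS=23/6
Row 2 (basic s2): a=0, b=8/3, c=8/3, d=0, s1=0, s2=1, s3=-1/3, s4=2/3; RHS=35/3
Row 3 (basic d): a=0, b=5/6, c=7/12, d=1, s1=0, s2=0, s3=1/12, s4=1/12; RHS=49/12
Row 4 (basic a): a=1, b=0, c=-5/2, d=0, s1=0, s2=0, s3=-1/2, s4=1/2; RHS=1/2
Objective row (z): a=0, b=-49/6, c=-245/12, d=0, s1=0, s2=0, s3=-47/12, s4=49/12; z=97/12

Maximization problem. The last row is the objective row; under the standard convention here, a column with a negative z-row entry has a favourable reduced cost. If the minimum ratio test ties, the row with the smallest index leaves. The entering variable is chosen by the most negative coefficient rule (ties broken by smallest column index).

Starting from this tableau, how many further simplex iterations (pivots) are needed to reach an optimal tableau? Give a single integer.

pivot: c in, s1 out → z = 898/53
pivot: b in, s2 out → z = 803/17
pivot: s3 in, c out → z = 751/15
No improving column remains; optimal.

3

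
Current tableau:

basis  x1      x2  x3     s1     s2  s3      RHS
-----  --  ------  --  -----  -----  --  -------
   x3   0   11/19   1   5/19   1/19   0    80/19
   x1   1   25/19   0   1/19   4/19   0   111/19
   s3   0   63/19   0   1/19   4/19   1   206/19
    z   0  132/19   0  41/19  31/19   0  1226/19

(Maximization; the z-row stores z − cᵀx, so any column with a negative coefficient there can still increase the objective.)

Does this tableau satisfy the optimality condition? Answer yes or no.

No objective-row coefficient is strictly negative, so no entering variable exists; the tableau is optimal.

yes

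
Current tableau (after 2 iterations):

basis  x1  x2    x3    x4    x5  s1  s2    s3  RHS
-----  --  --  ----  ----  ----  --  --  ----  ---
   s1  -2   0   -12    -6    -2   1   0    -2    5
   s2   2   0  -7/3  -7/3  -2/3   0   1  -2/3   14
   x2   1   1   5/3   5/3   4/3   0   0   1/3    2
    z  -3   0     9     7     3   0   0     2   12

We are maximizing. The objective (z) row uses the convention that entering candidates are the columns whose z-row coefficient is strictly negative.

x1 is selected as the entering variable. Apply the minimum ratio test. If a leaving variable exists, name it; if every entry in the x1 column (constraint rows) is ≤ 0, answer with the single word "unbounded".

x2

Ratios: row 1 (s1): entry -2 ≤ 0, skip; row 2 (s2): 14/2 = 7; row 3 (x2): 2/1 = 2.
Minimum ratio is in the x2 row, so x2 leaves.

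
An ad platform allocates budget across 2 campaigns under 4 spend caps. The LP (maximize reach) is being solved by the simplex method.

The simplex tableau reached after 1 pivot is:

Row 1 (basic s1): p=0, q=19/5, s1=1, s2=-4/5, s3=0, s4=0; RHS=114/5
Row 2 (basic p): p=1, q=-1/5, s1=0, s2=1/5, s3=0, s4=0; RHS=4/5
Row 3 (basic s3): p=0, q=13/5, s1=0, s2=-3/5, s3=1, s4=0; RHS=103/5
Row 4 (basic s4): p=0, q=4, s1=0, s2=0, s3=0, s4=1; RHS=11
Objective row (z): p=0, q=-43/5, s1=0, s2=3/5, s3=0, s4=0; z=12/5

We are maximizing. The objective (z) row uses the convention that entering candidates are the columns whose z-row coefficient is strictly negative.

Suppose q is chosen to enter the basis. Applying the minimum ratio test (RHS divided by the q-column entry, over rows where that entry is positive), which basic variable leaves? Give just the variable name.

Ratios: row 1 (s1): (114/5)/(19/5) = 6; row 2 (p): entry -1/5 ≤ 0, skip; row 3 (s3): (103/5)/(13/5) = 103/13; row 4 (s4): 11/4 = 11/4.
Minimum ratio 11/4 is in the s4 row, so s4 leaves.

s4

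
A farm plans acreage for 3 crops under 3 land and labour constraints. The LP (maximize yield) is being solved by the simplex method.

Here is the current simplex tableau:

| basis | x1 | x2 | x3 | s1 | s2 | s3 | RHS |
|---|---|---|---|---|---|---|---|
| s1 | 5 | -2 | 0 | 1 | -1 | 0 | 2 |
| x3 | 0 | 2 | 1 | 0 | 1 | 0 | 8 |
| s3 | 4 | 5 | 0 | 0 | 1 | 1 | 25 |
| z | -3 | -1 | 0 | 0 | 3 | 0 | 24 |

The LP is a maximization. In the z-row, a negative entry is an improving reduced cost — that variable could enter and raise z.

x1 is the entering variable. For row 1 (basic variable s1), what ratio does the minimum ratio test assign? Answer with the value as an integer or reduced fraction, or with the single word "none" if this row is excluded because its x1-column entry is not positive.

Ratio = RHS / (x1 entry) = 2 / 5 = 2/5.

2/5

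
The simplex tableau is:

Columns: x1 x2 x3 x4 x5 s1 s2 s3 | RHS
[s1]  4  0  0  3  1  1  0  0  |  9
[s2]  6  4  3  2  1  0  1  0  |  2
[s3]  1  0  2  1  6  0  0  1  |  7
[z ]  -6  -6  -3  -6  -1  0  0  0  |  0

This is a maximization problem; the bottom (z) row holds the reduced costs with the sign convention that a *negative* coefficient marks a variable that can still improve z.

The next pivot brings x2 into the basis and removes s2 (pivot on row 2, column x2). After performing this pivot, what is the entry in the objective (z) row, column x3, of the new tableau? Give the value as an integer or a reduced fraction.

3/2

Pivot element is row 2, column x2: 4.
Normalize row 2: new (row 2, x3) = 3/4 = 3/4.
z-row ← z-row − (-6)·(new row 2): -3 − (-6)·(3/4) = 3/2.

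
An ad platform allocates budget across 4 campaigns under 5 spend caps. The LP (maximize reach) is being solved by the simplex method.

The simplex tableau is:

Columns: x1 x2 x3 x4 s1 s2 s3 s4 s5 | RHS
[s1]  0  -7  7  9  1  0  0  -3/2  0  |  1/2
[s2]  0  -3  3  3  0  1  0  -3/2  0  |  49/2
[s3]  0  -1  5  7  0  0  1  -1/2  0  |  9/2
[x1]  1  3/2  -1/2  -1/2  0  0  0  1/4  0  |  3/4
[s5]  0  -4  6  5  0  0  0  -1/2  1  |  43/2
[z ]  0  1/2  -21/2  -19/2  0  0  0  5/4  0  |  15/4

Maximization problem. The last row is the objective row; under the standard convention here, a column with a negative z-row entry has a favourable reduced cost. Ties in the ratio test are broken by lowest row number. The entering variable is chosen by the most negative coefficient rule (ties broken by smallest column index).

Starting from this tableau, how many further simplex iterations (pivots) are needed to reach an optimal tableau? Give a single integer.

pivot: x3 in, s1 out → z = 9/2
pivot: x2 in, x1 out → z = 173/14
No improving column remains; optimal.

2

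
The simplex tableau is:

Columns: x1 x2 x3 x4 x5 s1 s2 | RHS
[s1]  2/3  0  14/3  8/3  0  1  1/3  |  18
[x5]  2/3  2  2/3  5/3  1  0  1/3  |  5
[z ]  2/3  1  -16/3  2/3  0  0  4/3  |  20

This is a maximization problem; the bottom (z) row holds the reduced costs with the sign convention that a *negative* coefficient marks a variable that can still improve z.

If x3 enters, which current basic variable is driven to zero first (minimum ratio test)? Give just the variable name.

s1

Ratios: row 1 (s1): 18/(14/3) = 27/7; row 2 (x5): 5/(2/3) = 15/2.
Minimum ratio 27/7 is in the s1 row, so s1 leaves.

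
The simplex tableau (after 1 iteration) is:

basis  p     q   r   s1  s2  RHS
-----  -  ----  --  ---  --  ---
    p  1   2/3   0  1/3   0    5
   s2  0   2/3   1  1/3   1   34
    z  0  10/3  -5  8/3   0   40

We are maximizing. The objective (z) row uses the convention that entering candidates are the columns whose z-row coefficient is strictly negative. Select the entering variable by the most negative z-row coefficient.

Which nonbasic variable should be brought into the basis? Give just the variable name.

Objective-row coefficients: p: 0, q: 10/3, r: -5, s1: 8/3, s2: 0.
The most negative is -5 in column r, so r enters.

r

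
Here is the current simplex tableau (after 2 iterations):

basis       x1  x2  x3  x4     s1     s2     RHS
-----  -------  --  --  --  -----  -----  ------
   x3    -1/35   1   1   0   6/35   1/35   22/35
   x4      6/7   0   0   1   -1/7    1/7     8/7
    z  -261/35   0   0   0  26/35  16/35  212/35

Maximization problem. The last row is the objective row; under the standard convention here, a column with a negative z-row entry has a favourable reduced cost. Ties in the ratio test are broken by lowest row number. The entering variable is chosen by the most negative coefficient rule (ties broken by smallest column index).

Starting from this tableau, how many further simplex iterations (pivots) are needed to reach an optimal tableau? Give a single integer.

2

pivot: x1 in, x4 out → z = 16
pivot: s1 in, x3 out → z = 18
No improving column remains; optimal.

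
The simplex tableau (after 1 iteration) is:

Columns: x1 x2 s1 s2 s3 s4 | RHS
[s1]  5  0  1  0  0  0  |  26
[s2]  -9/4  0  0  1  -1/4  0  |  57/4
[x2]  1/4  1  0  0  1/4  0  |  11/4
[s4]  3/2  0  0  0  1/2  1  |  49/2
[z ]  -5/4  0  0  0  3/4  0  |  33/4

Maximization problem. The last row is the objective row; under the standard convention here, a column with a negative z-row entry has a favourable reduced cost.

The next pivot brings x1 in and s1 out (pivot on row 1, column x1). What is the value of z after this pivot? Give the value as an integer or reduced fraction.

Minimum ratio for x1: 26/5 = 26/5.
z changes by −(z-row coeff of x1)·ratio = −(-5/4)·(26/5) = 13/2.
New z = 33/4 + (13/2) = 59/4.

59/4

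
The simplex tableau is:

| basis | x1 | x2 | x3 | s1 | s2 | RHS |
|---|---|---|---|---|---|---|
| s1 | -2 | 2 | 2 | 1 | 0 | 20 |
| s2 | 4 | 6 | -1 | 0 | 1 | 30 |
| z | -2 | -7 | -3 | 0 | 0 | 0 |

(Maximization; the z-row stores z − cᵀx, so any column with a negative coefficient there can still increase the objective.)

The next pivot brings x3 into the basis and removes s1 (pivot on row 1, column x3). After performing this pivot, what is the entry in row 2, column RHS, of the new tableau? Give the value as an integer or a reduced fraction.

40

Pivot element is row 1, column x3: 2.
Normalize row 1: new (row 1, RHS) = 20/2 = 10.
row 2 ← row 2 − (-1)·(new row 1): 30 − (-1)·10 = 40.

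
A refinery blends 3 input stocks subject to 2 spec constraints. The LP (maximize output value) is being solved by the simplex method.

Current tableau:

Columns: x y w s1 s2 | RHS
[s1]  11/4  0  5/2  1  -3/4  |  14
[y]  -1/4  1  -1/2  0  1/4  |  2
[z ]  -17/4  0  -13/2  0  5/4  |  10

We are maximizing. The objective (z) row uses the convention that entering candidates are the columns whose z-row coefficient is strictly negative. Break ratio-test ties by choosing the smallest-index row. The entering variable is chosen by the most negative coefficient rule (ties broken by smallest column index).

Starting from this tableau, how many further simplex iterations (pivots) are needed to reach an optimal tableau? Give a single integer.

2

pivot: w in, s1 out → z = 232/5
pivot: s2 in, y out → z = 80
No improving column remains; optimal.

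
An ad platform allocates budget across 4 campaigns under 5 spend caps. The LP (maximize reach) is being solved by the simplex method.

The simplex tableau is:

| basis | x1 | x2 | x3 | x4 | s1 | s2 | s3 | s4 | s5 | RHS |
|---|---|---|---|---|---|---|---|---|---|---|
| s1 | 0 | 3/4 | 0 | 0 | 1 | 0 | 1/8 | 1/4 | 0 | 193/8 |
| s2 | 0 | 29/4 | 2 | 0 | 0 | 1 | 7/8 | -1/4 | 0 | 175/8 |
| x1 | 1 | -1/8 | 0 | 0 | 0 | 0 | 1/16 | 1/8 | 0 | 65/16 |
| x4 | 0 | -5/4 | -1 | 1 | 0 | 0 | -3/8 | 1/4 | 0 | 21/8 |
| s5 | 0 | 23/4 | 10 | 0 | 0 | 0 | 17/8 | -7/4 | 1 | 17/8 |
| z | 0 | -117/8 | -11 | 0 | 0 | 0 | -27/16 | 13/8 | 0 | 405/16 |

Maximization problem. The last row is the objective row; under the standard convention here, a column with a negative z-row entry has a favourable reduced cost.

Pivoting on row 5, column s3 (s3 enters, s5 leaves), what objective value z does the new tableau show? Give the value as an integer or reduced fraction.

27

Minimum ratio for s3: (17/8)/(17/8) = 1.
z changes by −(z-row coeff of s3)·ratio = −(-27/16)·1 = 27/16.
New z = 405/16 + (27/16) = 27.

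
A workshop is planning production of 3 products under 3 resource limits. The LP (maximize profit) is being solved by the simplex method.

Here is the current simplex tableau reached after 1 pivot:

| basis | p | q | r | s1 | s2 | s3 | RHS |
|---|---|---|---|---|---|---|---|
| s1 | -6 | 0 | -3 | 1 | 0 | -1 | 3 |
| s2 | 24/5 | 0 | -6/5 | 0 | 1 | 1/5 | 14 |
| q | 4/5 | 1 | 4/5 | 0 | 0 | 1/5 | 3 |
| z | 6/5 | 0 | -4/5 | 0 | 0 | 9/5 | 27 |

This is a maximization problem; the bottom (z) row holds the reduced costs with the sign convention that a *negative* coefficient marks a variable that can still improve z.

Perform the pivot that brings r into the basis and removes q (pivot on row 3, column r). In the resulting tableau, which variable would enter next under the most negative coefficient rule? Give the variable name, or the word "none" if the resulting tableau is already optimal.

Pivot element 4/5. New z-row = old z-row − (-4/5)·(row 3/(4/5)).
Updated z-row coefficients: p: 2, q: 1, r: 0, s1: 0, s2: 0, s3: 2.
No coefficient is strictly negative; the tableau after this pivot is optimal.

none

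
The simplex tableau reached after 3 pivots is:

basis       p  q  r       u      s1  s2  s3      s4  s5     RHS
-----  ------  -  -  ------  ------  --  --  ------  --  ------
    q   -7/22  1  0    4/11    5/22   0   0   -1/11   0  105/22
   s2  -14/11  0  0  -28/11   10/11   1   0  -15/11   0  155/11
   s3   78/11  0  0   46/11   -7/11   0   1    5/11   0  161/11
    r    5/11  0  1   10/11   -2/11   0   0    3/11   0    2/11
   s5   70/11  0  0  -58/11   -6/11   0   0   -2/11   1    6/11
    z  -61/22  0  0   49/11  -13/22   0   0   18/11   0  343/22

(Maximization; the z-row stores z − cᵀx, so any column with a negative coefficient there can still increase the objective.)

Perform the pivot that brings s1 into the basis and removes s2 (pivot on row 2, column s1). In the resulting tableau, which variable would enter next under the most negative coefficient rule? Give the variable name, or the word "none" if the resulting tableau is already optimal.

Pivot element 10/11. New z-row = old z-row − (-13/22)·(row 2/(10/11)).
Updated z-row coefficients: p: -18/5, q: 0, r: 0, u: 14/5, s1: 0, s2: 13/20, s3: 0, s4: 3/4, s5: 0.
The most negative is -18/5 in column p, so p would enter next.

p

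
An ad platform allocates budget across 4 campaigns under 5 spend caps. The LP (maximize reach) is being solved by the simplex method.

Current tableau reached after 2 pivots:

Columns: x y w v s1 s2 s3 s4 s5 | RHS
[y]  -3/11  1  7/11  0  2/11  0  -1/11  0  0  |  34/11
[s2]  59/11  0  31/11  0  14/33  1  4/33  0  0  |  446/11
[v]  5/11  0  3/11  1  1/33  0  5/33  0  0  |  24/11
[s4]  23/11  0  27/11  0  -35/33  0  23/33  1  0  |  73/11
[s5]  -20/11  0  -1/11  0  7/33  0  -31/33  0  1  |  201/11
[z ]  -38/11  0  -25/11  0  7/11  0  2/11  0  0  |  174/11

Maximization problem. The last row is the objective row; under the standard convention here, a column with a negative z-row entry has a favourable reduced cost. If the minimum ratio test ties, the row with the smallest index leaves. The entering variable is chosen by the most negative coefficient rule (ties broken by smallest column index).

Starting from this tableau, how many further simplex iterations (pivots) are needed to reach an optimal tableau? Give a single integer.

2

pivot: x in, s4 out → z = 616/23
pivot: s1 in, v out → z = 539/18
No improving column remains; optimal.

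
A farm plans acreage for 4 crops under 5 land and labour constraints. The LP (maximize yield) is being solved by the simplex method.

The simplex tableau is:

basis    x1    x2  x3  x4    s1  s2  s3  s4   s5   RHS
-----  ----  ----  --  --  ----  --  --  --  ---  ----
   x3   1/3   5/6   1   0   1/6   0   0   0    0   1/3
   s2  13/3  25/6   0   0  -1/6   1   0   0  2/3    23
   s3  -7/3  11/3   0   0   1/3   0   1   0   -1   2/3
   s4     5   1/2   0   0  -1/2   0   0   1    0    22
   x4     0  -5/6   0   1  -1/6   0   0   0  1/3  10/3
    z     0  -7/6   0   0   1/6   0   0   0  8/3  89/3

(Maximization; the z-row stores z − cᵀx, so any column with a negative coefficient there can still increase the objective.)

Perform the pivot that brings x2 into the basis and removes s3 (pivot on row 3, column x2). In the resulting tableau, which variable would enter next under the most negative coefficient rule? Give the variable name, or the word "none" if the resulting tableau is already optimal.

Pivot element 11/3. New z-row = old z-row − (-7/6)·(row 3/(11/3)).
Updated z-row coefficients: x1: -49/66, x2: 0, x3: 0, x4: 0, s1: 3/11, s2: 0, s3: 7/22, s4: 0, s5: 155/66.
The most negative is -49/66 in column x1, so x1 would enter next.

x1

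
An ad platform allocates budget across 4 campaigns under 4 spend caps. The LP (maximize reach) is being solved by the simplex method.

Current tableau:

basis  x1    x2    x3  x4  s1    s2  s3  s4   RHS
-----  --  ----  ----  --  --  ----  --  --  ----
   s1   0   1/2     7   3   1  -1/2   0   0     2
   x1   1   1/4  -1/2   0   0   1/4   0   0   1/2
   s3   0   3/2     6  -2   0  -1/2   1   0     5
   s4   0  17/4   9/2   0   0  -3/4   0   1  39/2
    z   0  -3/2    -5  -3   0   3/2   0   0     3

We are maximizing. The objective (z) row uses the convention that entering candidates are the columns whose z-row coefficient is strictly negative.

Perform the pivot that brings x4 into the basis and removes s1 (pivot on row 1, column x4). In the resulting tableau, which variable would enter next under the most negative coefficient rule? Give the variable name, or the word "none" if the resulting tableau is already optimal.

Pivot element 3. New z-row = old z-row − (-3)·(row 1/3).
Updated z-row coefficients: x1: 0, x2: -1, x3: 2, x4: 0, s1: 1, s2: 1, s3: 0, s4: 0.
The most negative is -1 in column x2, so x2 would enter next.

x2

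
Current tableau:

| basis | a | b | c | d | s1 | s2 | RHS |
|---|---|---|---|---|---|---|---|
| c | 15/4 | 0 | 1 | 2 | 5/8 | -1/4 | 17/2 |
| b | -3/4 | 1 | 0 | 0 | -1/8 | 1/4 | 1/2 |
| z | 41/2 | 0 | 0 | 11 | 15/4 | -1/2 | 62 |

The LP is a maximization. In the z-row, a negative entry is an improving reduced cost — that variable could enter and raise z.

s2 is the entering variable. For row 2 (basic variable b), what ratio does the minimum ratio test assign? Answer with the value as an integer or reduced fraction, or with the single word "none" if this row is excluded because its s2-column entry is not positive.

Ratio = RHS / (s2 entry) = (1/2) / (1/4) = 2.

2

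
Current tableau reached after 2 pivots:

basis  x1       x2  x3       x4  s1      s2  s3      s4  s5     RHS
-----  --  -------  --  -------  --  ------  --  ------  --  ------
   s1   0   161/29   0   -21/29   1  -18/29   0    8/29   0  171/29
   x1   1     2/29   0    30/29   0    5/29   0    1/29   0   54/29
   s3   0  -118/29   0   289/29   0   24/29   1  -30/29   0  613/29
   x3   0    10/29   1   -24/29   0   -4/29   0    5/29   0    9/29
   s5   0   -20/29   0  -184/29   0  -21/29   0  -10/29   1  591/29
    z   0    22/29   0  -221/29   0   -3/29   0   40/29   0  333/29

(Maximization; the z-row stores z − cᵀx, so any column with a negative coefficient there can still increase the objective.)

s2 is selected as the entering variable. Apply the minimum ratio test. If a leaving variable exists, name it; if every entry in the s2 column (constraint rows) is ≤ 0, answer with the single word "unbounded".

x1

Ratios: row 1 (s1): entry -18/29 ≤ 0, skip; row 2 (x1): (54/29)/(5/29) = 54/5; row 3 (s3): (613/29)/(24/29) = 613/24; row 4 (x3): entry -4/29 ≤ 0, skip; row 5 (s5): entry -21/29 ≤ 0, skip.
Minimum ratio is in the x1 row, so x1 leaves.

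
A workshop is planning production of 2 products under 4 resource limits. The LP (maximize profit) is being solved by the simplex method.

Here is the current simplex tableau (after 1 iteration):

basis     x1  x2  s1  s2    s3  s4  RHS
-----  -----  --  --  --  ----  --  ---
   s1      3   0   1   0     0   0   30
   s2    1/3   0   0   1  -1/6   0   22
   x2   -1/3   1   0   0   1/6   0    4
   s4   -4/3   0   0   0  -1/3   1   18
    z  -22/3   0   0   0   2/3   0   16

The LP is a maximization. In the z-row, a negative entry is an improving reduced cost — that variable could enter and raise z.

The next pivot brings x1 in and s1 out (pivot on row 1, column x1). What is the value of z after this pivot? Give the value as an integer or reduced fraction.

Minimum ratio for x1: 30/3 = 10.
z changes by −(z-row coeff of x1)·ratio = −(-22/3)·10 = 220/3.
New z = 16 + (220/3) = 268/3.

268/3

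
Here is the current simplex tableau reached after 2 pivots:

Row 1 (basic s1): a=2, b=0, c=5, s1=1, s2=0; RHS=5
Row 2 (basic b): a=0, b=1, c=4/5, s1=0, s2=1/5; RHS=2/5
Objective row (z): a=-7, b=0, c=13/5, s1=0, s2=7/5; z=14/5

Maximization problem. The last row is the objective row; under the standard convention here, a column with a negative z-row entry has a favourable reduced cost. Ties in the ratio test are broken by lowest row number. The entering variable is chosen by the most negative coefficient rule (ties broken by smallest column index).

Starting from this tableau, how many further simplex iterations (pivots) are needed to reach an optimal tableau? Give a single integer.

pivot: a in, s1 out → z = 203/10
No improving column remains; optimal.

1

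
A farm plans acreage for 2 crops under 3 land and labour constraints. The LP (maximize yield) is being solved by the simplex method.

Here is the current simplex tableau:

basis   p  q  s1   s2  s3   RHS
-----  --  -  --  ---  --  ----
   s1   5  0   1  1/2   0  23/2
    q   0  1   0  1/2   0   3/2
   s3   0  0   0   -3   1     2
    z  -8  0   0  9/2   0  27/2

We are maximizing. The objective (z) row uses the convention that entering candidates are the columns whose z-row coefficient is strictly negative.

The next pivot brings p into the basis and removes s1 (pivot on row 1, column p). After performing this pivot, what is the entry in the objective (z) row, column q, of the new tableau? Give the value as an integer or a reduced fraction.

Pivot element is row 1, column p: 5.
Normalize row 1: new (row 1, q) = 0/5 = 0.
z-row ← z-row − (-8)·(new row 1): 0 − (-8)·0 = 0.

0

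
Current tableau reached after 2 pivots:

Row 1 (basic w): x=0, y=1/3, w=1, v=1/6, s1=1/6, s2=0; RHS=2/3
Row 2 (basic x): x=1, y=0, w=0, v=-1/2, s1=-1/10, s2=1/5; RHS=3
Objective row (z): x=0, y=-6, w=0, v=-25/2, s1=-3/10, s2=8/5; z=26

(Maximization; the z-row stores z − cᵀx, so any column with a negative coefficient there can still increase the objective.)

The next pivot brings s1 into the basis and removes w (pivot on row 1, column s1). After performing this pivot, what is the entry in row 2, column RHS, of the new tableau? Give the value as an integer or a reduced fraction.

17/5

Pivot element is row 1, column s1: 1/6.
Normalize row 1: new (row 1, RHS) = (2/3)/(1/6) = 4.
row 2 ← row 2 − (-1/10)·(new row 1): 3 − (-1/10)·4 = 17/5.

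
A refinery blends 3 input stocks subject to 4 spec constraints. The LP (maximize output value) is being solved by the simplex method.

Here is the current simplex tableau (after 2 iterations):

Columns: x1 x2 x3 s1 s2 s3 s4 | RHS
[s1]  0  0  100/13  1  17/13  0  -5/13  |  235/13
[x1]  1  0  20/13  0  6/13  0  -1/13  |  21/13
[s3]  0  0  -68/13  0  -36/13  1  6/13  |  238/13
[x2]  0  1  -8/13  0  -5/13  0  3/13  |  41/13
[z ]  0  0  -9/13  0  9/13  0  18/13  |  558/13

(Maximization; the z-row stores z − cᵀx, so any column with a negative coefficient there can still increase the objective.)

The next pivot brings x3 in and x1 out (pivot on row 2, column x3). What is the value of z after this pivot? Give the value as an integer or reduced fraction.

873/20

Minimum ratio for x3: (21/13)/(20/13) = 21/20.
z changes by −(z-row coeff of x3)·ratio = −(-9/13)·(21/20) = 189/260.
New z = 558/13 + (189/260) = 873/20.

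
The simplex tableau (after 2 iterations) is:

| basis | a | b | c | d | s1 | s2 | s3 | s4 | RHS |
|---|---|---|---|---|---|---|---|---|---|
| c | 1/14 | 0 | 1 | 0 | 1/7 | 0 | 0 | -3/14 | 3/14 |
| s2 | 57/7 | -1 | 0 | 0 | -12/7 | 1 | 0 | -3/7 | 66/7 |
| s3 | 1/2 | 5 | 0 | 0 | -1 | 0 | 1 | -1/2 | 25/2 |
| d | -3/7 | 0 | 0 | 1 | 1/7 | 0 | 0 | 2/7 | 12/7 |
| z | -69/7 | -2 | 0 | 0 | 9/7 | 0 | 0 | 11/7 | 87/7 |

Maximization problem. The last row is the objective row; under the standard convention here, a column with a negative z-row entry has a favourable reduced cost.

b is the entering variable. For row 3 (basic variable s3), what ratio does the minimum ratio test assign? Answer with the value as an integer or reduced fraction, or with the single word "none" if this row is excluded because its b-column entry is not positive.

Ratio = RHS / (b entry) = (25/2) / 5 = 5/2.

5/2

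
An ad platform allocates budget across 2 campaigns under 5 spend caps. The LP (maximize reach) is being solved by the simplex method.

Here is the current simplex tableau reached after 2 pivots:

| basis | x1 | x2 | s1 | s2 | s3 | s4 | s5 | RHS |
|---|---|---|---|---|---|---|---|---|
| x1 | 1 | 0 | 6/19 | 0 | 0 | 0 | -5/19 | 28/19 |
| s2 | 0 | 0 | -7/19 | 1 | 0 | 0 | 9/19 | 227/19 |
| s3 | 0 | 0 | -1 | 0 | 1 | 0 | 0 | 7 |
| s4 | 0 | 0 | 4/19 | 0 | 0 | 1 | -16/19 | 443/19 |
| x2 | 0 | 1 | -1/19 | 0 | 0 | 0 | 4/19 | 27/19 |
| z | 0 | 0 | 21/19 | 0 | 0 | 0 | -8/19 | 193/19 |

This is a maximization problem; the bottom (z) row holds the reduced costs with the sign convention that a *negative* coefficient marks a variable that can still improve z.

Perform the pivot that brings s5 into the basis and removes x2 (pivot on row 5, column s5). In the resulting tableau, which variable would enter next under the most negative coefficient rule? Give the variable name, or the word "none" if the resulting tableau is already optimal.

Pivot element 4/19. New z-row = old z-row − (-8/19)·(row 5/(4/19)).
Updated z-row coefficients: x1: 0, x2: 2, s1: 1, s2: 0, s3: 0, s4: 0, s5: 0.
No coefficient is strictly negative; the tableau after this pivot is optimal.

none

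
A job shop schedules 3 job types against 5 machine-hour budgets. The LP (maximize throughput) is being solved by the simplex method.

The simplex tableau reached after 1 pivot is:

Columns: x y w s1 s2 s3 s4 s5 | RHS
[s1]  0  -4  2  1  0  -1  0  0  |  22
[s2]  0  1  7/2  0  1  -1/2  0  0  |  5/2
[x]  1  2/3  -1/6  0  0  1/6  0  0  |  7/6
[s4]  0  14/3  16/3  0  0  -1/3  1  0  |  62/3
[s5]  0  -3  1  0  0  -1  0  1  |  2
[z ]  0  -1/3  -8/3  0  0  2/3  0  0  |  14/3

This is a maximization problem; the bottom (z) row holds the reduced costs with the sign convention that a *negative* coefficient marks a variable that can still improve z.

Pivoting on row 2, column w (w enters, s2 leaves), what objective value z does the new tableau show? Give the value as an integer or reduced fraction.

Minimum ratio for w: (5/2)/(7/2) = 5/7.
z changes by −(z-row coeff of w)·ratio = −(-8/3)·(5/7) = 40/21.
New z = 14/3 + (40/21) = 46/7.

46/7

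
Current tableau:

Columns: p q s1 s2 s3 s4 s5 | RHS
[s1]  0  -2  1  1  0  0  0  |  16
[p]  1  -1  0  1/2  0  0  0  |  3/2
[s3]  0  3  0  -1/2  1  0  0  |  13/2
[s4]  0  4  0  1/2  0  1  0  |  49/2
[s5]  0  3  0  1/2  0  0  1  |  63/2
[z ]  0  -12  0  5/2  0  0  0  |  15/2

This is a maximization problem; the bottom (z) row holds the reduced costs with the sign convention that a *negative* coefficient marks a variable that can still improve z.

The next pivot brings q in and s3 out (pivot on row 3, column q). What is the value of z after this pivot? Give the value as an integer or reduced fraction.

67/2

Minimum ratio for q: (13/2)/3 = 13/6.
z changes by −(z-row coeff of q)·ratio = −(-12)·(13/6) = 26.
New z = 15/2 + 26 = 67/2.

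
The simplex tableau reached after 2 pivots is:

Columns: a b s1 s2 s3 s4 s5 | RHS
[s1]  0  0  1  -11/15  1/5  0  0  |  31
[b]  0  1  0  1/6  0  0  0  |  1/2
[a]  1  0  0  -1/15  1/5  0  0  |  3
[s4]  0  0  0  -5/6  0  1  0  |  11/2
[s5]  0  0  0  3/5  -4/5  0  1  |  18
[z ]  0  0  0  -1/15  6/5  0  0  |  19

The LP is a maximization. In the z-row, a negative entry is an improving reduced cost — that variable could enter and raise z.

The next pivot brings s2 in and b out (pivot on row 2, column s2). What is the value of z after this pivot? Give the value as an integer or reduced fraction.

Minimum ratio for s2: (1/2)/(1/6) = 3.
z changes by −(z-row coeff of s2)·ratio = −(-1/15)·3 = 1/5.
New z = 19 + (1/5) = 96/5.

96/5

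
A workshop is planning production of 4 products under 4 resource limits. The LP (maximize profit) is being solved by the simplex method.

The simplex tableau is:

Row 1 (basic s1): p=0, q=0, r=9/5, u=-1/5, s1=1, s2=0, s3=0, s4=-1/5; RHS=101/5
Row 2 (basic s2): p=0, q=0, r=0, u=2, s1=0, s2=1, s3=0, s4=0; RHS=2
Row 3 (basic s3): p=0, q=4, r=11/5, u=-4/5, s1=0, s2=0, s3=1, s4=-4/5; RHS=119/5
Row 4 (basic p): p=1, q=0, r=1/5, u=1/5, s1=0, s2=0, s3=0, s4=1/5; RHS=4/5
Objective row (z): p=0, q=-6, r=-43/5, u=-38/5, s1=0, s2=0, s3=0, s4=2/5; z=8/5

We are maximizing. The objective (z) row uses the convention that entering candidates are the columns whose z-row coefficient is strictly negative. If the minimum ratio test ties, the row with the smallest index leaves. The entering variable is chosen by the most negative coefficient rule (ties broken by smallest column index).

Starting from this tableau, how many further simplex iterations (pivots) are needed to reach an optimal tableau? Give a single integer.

pivot: r in, p out → z = 36
pivot: q in, s3 out → z = 117/2
pivot: u in, s2 out → z = 62
No improving column remains; optimal.

3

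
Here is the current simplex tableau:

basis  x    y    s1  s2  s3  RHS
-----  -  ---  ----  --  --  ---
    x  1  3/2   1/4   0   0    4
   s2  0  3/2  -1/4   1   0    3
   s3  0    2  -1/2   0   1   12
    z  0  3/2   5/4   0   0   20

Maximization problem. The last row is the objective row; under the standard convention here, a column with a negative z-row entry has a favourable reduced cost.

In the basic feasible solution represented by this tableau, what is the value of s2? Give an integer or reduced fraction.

3

s2 is basic (row 2); its value is the RHS of that row: 3.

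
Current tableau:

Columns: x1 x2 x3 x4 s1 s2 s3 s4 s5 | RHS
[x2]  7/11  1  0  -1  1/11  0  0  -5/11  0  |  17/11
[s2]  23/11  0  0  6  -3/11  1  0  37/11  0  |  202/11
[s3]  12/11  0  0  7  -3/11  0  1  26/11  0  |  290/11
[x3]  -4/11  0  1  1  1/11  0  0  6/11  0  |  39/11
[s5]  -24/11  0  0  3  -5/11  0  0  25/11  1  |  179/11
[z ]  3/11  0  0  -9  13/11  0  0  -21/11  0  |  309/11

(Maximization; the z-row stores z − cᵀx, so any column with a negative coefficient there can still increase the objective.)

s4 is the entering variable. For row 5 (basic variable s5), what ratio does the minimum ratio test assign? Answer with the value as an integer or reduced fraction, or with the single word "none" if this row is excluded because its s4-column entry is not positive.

Ratio = RHS / (s4 entry) = (179/11) / (25/11) = 179/25.

179/25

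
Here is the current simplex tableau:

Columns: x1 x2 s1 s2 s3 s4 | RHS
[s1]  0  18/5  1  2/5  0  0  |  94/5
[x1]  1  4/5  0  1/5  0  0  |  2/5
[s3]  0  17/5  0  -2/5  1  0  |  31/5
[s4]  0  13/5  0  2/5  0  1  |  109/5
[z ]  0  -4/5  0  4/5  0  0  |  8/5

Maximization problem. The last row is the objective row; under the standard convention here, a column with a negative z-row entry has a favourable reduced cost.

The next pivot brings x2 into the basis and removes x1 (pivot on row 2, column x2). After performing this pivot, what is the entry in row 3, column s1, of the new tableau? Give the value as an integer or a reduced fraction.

0

Pivot element is row 2, column x2: 4/5.
Normalize row 2: new (row 2, s1) = 0/(4/5) = 0.
row 3 ← row 3 − (17/5)·(new row 2): 0 − (17/5)·0 = 0.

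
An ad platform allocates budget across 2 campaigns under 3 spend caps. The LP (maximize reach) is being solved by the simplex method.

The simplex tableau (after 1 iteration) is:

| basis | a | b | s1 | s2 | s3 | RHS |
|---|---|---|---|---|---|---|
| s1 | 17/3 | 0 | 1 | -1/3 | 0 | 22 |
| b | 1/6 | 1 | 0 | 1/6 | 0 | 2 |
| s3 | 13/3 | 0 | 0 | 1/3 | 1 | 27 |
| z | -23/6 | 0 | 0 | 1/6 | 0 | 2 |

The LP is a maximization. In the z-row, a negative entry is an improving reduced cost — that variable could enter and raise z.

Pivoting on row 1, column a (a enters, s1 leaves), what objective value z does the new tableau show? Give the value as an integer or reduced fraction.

287/17

Minimum ratio for a: 22/(17/3) = 66/17.
z changes by −(z-row coeff of a)·ratio = −(-23/6)·(66/17) = 253/17.
New z = 2 + (253/17) = 287/17.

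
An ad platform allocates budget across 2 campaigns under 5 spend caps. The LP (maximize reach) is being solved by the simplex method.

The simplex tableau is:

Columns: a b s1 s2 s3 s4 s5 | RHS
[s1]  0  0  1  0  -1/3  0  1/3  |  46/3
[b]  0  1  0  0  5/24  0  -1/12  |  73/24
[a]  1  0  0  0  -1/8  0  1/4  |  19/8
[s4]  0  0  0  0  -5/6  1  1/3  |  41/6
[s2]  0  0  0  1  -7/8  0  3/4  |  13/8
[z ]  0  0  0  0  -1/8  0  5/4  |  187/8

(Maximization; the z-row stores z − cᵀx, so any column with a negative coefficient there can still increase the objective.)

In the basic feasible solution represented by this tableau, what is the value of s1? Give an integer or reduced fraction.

s1 is basic (row 1); its value is the RHS of that row: 46/3.

46/3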